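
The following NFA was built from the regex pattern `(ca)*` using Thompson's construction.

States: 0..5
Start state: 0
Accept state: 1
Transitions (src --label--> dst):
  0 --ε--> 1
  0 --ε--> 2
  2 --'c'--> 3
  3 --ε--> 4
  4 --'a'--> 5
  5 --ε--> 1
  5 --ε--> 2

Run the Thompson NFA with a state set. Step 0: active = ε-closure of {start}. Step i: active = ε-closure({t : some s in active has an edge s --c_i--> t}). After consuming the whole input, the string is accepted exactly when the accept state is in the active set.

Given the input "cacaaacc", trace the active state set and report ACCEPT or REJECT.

initial (ε-close {0}): {0,1,2}
'c' @ 1: {3,4}
'a' @ 2: {1,2,5}  (accept∈set)
'c' @ 3: {3,4}
'a' @ 4: {1,2,5}  (accept∈set)
'a' @ 5: {}  — state set empty
rest 'acc' ignored (set empty)
after full input: {}  (accept=1 not in)

Answer: REJECT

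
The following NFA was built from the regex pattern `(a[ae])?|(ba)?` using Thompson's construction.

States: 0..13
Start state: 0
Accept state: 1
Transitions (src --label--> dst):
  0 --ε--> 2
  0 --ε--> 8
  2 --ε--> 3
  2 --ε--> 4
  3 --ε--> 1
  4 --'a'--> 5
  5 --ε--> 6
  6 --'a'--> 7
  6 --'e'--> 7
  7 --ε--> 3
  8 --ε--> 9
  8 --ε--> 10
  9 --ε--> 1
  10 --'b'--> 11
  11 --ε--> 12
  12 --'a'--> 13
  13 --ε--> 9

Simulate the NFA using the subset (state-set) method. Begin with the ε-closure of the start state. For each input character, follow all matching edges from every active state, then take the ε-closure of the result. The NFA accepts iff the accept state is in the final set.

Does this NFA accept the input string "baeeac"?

start: ε-closure({0}) = {0,1,2,3,4,8,9,10}
'b' @ 1: {11,12}
'a' @ 2: {1,9,13}  [accepting]
'e' @ 3: {}  — no active states
rest 'eac' ignored (set empty)
after full input: {}  (accept=1 not in)

Answer: REJECT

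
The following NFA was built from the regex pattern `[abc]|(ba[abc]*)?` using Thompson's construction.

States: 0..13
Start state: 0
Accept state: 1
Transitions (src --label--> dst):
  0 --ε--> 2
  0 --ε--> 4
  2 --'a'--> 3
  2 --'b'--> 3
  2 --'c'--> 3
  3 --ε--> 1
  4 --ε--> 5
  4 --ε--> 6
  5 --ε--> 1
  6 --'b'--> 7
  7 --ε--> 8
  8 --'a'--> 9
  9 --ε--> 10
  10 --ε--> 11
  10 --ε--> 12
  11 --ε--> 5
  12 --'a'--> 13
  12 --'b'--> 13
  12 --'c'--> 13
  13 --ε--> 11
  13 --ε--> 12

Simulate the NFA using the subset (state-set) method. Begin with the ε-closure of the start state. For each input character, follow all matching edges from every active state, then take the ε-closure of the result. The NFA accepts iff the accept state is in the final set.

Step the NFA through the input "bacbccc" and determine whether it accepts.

Answer: ACCEPT

Steps:
initial (ε-close {0}): {0,1,2,4,5,6}
'b' @ 1: {1,3,7,8}  [accepting]
'a' @ 2: {1,5,9,10,11,12}  [accepting]
'c' @ 3: {1,5,11,12,13}  [accepting]
'b' @ 4: {1,5,11,12,13}  [accepting]
'c' @ 5: {1,5,11,12,13}  [accepting]
'c' @ 6: {1,5,11,12,13}  [accepting]
'c' @ 7: {1,5,11,12,13}  [accepting]
after full input: {1,5,11,12,13}  (accept=1 in)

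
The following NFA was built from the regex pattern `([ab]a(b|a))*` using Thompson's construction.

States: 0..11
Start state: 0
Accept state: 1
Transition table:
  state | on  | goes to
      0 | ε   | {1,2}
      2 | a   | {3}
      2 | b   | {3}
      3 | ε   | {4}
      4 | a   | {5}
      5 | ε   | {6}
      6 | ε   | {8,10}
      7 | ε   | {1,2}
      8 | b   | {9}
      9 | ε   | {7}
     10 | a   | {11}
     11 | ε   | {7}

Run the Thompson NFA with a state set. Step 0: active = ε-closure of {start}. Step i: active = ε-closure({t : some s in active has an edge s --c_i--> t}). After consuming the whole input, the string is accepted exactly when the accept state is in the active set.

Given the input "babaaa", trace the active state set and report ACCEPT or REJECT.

S₀ = ε-closure({0}) = {0,1,2}
'b' @ 1: {3,4}
'a' @ 2: {5,6,8,10}
'b' @ 3: {1,2,7,9}  (accept∈set)
'a' @ 4: {3,4}
'a' @ 5: {5,6,8,10}
'a' @ 6: {1,2,7,11}  (accept∈set)
final: {1,2,7,11}; accept 1 in set

Answer: ACCEPT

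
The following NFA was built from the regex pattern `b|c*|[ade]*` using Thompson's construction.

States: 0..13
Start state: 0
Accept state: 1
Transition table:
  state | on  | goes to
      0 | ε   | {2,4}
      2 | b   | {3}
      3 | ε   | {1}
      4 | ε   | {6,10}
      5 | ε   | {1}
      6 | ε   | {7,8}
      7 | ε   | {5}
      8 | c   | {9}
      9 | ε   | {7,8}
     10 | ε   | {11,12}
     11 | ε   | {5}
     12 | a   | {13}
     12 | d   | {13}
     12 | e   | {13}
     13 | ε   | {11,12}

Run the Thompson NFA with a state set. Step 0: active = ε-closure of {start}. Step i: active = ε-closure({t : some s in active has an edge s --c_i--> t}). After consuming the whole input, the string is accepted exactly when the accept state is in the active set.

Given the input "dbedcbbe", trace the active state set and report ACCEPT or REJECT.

Answer: REJECT

Trace:
S₀ = ε-closure({0}) = {0,1,2,4,5,6,7,8,10,11,12}
'd' @ 1: {1,5,11,12,13}  ✓accept
'b' @ 2: {}  — state set empty
rest 'edcbbe' ignored (set empty)
final: {}; accept 1 not in set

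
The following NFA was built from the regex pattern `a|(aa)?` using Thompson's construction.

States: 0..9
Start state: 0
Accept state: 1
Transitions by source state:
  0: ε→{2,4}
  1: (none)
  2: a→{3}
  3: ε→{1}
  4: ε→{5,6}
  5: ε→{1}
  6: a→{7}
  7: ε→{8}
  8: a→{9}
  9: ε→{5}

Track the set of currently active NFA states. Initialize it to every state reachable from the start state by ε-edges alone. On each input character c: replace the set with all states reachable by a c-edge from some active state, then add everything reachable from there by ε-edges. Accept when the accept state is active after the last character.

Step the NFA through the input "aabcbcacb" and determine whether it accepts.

Answer: REJECT

Trace:
S₀ = ε-closure({0}) = {0,1,2,4,5,6}
'a' @ 1: {1,3,7,8}  ✓accept
'a' @ 2: {1,5,9}  ✓accept
'b' @ 3: {}  — state set empty
rest 'cbcacb' ignored (set empty)
after full input: {}  (accept=1 not in)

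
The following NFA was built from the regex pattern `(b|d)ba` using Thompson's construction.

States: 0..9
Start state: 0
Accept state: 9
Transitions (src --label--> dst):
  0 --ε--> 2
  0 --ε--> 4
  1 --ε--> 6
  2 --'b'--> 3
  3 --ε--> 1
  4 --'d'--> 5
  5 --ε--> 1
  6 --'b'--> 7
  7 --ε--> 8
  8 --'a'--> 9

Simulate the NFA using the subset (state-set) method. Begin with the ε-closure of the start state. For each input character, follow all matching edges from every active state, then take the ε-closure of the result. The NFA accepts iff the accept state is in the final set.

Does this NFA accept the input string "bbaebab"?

Answer: REJECT

Derivation:
start: ε-closure({0}) = {0,2,4}
'b' @ 1: {1,3,6}
'b' @ 2: {7,8}
'a' @ 3: {9}  ✓accept
'e' @ 4: {}  — no active states
rest 'bab' ignored (set empty)
end set {} — state 9 not in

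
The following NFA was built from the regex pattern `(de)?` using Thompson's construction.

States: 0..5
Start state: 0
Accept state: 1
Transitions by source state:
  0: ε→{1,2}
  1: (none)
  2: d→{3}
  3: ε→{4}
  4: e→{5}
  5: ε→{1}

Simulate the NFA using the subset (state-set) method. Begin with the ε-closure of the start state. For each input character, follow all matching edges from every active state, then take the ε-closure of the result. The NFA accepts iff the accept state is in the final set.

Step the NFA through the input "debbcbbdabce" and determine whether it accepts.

Answer: REJECT

Steps:
start: ε-closure({0}) = {0,1,2}
'd' @ 1: {3,4}
'e' @ 2: {1,5}  (accept∈set)
'b' @ 3: {}  — no active states
rest 'bcbbdabce' ignored (set empty)
after full input: {}  (accept=1 not in)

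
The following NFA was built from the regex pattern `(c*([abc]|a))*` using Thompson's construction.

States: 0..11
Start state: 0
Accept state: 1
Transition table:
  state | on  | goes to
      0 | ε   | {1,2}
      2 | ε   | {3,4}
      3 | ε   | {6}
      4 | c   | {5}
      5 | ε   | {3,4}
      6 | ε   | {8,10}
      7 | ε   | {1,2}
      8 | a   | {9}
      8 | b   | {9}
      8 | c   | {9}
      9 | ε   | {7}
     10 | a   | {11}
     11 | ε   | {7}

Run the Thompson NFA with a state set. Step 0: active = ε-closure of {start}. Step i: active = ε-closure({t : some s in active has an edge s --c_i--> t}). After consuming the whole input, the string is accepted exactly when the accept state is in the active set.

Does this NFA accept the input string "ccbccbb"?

start: ε-closure({0}) = {0,1,2,3,4,6,8,10}
'c' @ 1: {1,2,3,4,5,6,7,8,9,10}  ✓accept
'c' @ 2: {1,2,3,4,5,6,7,8,9,10}  ✓accept
'b' @ 3: {1,2,3,4,6,7,8,9,10}  ✓accept
'c' @ 4: {1,2,3,4,5,6,7,8,9,10}  ✓accept
'c' @ 5: {1,2,3,4,5,6,7,8,9,10}  ✓accept
'b' @ 6: {1,2,3,4,6,7,8,9,10}  ✓accept
'b' @ 7: {1,2,3,4,6,7,8,9,10}  ✓accept
end set {1,2,3,4,6,7,8,9,10} — state 1 in

Answer: ACCEPT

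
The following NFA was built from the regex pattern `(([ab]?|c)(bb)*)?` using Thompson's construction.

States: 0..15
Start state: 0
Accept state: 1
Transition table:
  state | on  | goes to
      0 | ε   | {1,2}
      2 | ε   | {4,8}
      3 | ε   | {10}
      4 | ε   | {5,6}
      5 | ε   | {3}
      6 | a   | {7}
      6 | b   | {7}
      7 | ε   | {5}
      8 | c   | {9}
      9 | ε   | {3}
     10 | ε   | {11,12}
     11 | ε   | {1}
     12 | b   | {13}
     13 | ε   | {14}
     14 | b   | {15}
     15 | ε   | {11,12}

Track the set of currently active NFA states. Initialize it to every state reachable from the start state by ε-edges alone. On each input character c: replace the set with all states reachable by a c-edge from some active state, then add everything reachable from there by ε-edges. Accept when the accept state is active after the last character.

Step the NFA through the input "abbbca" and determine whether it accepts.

initial (ε-close {0}): {0,1,2,3,4,5,6,8,10,11,12}
'a' @ 1: {1,3,5,7,10,11,12}  ✓accept
'b' @ 2: {13,14}
'b' @ 3: {1,11,12,15}  ✓accept
'b' @ 4: {13,14}
'c' @ 5: {}  — no active states
rest 'a' ignored (set empty)
after full input: {}  (accept=1 not in)

Answer: REJECT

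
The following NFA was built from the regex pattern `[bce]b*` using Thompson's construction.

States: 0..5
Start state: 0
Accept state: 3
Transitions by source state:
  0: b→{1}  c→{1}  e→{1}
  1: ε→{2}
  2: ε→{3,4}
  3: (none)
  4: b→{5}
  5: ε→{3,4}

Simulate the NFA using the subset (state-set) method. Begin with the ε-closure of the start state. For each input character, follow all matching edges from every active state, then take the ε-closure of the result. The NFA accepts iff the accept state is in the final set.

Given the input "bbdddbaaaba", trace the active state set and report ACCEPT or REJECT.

start: ε-closure({0}) = {0}
'b' @ 1: {1,2,3,4}  ✓accept
'b' @ 2: {3,4,5}  ✓accept
'd' @ 3: {}  — dead — no transitions
rest 'ddbaaaba' ignored (set empty)
end set {} — state 3 not in

Answer: REJECT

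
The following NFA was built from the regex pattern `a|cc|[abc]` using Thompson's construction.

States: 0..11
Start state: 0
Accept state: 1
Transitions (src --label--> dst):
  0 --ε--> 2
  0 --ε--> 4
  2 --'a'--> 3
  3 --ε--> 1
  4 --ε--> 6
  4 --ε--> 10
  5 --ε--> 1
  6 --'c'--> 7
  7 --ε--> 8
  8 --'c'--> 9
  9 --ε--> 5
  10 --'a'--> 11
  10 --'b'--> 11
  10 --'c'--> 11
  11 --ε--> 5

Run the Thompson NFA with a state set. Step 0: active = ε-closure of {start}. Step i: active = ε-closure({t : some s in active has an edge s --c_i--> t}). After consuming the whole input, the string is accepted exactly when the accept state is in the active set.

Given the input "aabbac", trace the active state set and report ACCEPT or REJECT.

initial (ε-close {0}): {0,2,4,6,10}
'a' @ 1: {1,3,5,11}  ✓accept
'a' @ 2: {}  — dead — no transitions
rest 'bbac' ignored (set empty)
end set {} — state 1 not in

Answer: REJECT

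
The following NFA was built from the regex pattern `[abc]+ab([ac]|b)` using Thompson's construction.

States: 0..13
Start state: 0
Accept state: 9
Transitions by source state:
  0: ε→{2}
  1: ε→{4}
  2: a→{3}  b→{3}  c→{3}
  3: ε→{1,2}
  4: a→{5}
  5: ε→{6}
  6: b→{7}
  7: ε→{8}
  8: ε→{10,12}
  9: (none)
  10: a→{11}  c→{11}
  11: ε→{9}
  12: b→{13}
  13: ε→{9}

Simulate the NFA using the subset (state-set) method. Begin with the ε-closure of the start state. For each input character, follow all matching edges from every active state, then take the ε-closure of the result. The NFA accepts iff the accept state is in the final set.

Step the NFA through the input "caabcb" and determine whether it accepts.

Answer: REJECT

Derivation:
S₀ = ε-closure({0}) = {0,2}
'c' @ 1: {1,2,3,4}
'a' @ 2: {1,2,3,4,5,6}
'a' @ 3: {1,2,3,4,5,6}
'b' @ 4: {1,2,3,4,7,8,10,12}
'c' @ 5: {1,2,3,4,9,11}  [accepting]
'b' @ 6: {1,2,3,4}
after full input: {1,2,3,4}  (accept=9 not in)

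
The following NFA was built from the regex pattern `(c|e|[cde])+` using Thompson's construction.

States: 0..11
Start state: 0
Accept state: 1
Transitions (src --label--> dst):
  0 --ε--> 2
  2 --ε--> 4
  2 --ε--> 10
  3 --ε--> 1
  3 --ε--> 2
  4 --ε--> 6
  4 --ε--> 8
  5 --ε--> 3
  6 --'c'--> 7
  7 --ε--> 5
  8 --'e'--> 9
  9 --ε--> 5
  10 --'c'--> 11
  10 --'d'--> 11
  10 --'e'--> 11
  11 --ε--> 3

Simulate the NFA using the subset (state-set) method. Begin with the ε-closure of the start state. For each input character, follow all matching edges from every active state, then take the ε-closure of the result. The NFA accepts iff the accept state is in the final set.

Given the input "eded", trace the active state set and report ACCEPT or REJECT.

Answer: ACCEPT

Trace:
S₀ = ε-closure({0}) = {0,2,4,6,8,10}
'e' @ 1: {1,2,3,4,5,6,8,9,10,11}  [accepting]
'd' @ 2: {1,2,3,4,6,8,10,11}  [accepting]
'e' @ 3: {1,2,3,4,5,6,8,9,10,11}  [accepting]
'd' @ 4: {1,2,3,4,6,8,10,11}  [accepting]
final: {1,2,3,4,6,8,10,11}; accept 1 in set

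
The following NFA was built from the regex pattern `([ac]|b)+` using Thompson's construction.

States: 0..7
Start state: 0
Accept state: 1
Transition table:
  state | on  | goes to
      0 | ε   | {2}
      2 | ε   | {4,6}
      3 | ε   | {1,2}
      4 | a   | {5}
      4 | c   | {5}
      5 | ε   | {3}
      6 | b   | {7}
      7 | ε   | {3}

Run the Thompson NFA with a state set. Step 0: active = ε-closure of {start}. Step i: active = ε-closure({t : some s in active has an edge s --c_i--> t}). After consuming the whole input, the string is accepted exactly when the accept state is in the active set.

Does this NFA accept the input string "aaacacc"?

Answer: ACCEPT

Trace:
initial (ε-close {0}): {0,2,4,6}
'a' @ 1: {1,2,3,4,5,6}  (accept∈set)
'a' @ 2: {1,2,3,4,5,6}  (accept∈set)
'a' @ 3: {1,2,3,4,5,6}  (accept∈set)
'c' @ 4: {1,2,3,4,5,6}  (accept∈set)
'a' @ 5: {1,2,3,4,5,6}  (accept∈set)
'c' @ 6: {1,2,3,4,5,6}  (accept∈set)
'c' @ 7: {1,2,3,4,5,6}  (accept∈set)
after full input: {1,2,3,4,5,6}  (accept=1 in)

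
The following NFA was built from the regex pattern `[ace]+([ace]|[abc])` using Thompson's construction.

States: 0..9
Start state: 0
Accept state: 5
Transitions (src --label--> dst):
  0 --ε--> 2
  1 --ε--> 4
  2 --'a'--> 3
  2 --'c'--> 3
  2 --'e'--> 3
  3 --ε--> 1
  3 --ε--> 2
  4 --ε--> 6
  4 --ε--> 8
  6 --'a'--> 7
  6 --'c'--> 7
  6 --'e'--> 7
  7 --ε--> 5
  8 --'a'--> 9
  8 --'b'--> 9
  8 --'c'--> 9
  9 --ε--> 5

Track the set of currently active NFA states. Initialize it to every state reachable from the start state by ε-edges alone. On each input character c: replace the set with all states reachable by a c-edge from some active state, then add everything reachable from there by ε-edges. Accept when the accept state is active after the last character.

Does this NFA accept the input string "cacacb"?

Answer: ACCEPT

Steps:
S₀ = ε-closure({0}) = {0,2}
'c' @ 1: {1,2,3,4,6,8}
'a' @ 2: {1,2,3,4,5,6,7,8,9}  [accepting]
'c' @ 3: {1,2,3,4,5,6,7,8,9}  [accepting]
'a' @ 4: {1,2,3,4,5,6,7,8,9}  [accepting]
'c' @ 5: {1,2,3,4,5,6,7,8,9}  [accepting]
'b' @ 6: {5,9}  [accepting]
after full input: {5,9}  (accept=5 in)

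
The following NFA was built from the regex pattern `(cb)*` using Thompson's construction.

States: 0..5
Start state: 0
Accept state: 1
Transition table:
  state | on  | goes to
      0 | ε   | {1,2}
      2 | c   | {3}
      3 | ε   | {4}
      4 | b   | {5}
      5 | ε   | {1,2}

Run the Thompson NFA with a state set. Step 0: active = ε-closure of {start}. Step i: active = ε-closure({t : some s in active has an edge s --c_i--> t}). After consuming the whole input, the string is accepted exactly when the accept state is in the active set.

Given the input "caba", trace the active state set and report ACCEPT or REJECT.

Answer: REJECT

Derivation:
S₀ = ε-closure({0}) = {0,1,2}
'c' @ 1: {3,4}
'a' @ 2: {}  — dead — no transitions
rest 'ba' ignored (set empty)
final: {}; accept 1 not in set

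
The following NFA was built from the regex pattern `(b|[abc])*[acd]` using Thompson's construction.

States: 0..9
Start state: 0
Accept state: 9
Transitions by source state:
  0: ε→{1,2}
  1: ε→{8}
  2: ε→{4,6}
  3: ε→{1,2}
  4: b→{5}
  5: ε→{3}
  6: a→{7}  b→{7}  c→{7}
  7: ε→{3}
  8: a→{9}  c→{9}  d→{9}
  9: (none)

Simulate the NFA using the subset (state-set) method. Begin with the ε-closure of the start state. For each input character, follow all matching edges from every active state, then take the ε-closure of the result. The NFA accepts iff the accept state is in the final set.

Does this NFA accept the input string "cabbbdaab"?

initial (ε-close {0}): {0,1,2,4,6,8}
'c' @ 1: {1,2,3,4,6,7,8,9}  (accept∈set)
'a' @ 2: {1,2,3,4,6,7,8,9}  (accept∈set)
'b' @ 3: {1,2,3,4,5,6,7,8}
'b' @ 4: {1,2,3,4,5,6,7,8}
'b' @ 5: {1,2,3,4,5,6,7,8}
'd' @ 6: {9}  (accept∈set)
'a' @ 7: {}  — dead — no transitions
rest 'ab' ignored (set empty)
end set {} — state 9 not in

Answer: REJECT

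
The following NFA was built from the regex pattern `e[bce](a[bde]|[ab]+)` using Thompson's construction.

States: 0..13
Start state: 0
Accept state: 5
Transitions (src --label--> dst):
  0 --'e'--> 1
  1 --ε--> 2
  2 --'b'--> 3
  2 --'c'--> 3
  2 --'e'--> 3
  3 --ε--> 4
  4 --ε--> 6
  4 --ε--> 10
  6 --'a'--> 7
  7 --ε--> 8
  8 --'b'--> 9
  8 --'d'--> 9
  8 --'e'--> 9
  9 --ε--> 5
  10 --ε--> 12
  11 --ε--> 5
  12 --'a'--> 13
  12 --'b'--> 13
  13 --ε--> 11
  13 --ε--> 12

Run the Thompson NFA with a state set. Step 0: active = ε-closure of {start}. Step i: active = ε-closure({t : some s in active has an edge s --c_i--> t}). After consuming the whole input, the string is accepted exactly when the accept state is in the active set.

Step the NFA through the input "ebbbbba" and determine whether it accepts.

S₀ = ε-closure({0}) = {0}
'e' @ 1: {1,2}
'b' @ 2: {3,4,6,10,12}
'b' @ 3: {5,11,12,13}  ✓accept
'b' @ 4: {5,11,12,13}  ✓accept
'b' @ 5: {5,11,12,13}  ✓accept
'b' @ 6: {5,11,12,13}  ✓accept
'a' @ 7: {5,11,12,13}  ✓accept
final: {5,11,12,13}; accept 5 in set

Answer: ACCEPT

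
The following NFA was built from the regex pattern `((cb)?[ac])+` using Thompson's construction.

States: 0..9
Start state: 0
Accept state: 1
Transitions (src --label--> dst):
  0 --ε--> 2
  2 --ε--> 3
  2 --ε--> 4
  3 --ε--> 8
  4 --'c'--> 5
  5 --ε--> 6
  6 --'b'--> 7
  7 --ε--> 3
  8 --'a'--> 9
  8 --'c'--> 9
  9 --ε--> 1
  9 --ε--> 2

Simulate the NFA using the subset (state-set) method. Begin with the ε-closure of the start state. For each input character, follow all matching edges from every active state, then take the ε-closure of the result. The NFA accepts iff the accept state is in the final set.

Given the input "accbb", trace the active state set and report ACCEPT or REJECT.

Answer: REJECT

Trace:
initial (ε-close {0}): {0,2,3,4,8}
'a' @ 1: {1,2,3,4,8,9}  (accept∈set)
'c' @ 2: {1,2,3,4,5,6,8,9}  (accept∈set)
'c' @ 3: {1,2,3,4,5,6,8,9}  (accept∈set)
'b' @ 4: {3,7,8}
'b' @ 5: {}  — state set empty
after full input: {}  (accept=1 not in)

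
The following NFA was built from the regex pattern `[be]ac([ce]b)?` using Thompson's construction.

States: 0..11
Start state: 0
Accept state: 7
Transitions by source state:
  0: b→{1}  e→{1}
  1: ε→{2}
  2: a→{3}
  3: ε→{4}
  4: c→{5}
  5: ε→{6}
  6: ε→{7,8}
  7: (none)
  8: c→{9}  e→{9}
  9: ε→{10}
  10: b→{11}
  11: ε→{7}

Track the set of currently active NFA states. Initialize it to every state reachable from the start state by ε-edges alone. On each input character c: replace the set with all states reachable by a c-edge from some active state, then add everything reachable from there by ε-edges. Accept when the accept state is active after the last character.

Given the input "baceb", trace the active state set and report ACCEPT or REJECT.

S₀ = ε-closure({0}) = {0}
'b' @ 1: {1,2}
'a' @ 2: {3,4}
'c' @ 3: {5,6,7,8}  ✓accept
'e' @ 4: {9,10}
'b' @ 5: {7,11}  ✓accept
end set {7,11} — state 7 in

Answer: ACCEPT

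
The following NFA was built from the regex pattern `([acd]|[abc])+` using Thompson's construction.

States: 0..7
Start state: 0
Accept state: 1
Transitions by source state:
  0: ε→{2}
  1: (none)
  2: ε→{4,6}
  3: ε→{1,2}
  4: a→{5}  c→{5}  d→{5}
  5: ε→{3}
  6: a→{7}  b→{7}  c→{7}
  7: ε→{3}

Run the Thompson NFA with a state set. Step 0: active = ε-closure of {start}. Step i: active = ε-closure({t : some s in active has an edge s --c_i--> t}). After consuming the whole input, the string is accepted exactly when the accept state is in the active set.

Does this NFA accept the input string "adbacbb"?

Answer: ACCEPT

Steps:
initial (ε-close {0}): {0,2,4,6}
'a' @ 1: {1,2,3,4,5,6,7}  [accepting]
'd' @ 2: {1,2,3,4,5,6}  [accepting]
'b' @ 3: {1,2,3,4,6,7}  [accepting]
'a' @ 4: {1,2,3,4,5,6,7}  [accepting]
'c' @ 5: {1,2,3,4,5,6,7}  [accepting]
'b' @ 6: {1,2,3,4,6,7}  [accepting]
'b' @ 7: {1,2,3,4,6,7}  [accepting]
after full input: {1,2,3,4,6,7}  (accept=1 in)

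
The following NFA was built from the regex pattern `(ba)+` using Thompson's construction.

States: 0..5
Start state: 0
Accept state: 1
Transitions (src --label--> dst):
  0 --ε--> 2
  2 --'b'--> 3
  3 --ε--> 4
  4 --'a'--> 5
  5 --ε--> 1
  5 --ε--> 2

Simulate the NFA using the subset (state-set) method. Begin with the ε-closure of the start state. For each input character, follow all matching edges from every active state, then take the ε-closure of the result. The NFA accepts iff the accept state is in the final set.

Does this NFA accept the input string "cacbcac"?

Answer: REJECT

Steps:
start: ε-closure({0}) = {0,2}
'c' @ 1: {}  — dead — no transitions
rest 'acbcac' ignored (set empty)
end set {} — state 1 not in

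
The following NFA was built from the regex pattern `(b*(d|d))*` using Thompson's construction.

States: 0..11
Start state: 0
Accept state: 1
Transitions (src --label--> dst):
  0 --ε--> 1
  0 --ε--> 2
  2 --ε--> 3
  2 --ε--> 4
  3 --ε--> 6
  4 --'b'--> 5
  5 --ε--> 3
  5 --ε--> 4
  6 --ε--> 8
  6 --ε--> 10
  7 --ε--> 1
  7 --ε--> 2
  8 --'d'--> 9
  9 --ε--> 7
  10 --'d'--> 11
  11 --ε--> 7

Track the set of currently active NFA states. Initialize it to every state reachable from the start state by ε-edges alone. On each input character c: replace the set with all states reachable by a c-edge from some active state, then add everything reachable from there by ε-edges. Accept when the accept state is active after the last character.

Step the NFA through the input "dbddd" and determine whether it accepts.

S₀ = ε-closure({0}) = {0,1,2,3,4,6,8,10}
'd' @ 1: {1,2,3,4,6,7,8,9,10,11}  (accept∈set)
'b' @ 2: {3,4,5,6,8,10}
'd' @ 3: {1,2,3,4,6,7,8,9,10,11}  (accept∈set)
'd' @ 4: {1,2,3,4,6,7,8,9,10,11}  (accept∈set)
'd' @ 5: {1,2,3,4,6,7,8,9,10,11}  (accept∈set)
after full input: {1,2,3,4,6,7,8,9,10,11}  (accept=1 in)

Answer: ACCEPT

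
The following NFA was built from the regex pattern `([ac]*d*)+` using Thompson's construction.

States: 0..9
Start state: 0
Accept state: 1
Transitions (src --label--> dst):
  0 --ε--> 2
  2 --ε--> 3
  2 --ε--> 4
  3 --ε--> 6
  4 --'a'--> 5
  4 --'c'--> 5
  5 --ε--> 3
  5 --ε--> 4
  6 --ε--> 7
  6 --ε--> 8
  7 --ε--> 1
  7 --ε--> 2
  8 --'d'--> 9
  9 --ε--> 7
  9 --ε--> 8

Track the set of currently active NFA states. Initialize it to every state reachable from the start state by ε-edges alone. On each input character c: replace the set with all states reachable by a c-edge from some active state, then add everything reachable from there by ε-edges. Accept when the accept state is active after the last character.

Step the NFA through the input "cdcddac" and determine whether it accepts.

Answer: ACCEPT

Steps:
S₀ = ε-closure({0}) = {0,1,2,3,4,6,7,8}
'c' @ 1: {1,2,3,4,5,6,7,8}  [accepting]
'd' @ 2: {1,2,3,4,6,7,8,9}  [accepting]
'c' @ 3: {1,2,3,4,5,6,7,8}  [accepting]
'd' @ 4: {1,2,3,4,6,7,8,9}  [accepting]
'd' @ 5: {1,2,3,4,6,7,8,9}  [accepting]
'a' @ 6: {1,2,3,4,5,6,7,8}  [accepting]
'c' @ 7: {1,2,3,4,5,6,7,8}  [accepting]
final: {1,2,3,4,5,6,7,8}; accept 1 in set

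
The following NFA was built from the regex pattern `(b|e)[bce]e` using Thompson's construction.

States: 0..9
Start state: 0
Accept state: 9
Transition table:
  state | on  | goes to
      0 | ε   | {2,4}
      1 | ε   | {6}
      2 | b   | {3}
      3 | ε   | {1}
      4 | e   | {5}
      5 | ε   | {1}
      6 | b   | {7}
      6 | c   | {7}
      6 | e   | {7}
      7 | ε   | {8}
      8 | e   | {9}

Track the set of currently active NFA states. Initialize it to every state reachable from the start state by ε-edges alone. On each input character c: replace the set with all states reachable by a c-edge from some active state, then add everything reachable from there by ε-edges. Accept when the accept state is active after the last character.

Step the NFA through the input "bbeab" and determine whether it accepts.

start: ε-closure({0}) = {0,2,4}
'b' @ 1: {1,3,6}
'b' @ 2: {7,8}
'e' @ 3: {9}  ✓accept
'a' @ 4: {}  — no active states
rest 'b' ignored (set empty)
end set {} — state 9 not in

Answer: REJECT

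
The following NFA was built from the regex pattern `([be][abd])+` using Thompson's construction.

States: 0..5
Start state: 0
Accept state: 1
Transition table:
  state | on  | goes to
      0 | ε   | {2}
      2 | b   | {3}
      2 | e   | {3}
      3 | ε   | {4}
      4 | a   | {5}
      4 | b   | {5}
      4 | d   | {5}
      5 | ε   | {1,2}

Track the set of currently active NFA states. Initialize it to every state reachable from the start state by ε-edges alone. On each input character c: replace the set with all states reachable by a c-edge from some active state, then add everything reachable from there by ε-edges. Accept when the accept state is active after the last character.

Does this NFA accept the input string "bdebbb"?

S₀ = ε-closure({0}) = {0,2}
'b' @ 1: {3,4}
'd' @ 2: {1,2,5}  ✓accept
'e' @ 3: {3,4}
'b' @ 4: {1,2,5}  ✓accept
'b' @ 5: {3,4}
'b' @ 6: {1,2,5}  ✓accept
end set {1,2,5} — state 1 in

Answer: ACCEPT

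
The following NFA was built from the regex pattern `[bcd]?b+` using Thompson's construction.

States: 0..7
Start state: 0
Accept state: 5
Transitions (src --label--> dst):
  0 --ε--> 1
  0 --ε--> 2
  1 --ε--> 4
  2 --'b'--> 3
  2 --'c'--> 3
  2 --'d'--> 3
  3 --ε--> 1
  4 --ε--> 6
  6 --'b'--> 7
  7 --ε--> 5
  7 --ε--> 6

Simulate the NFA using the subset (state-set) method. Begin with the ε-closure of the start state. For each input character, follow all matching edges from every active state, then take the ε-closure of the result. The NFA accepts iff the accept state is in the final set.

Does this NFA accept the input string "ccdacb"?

S₀ = ε-closure({0}) = {0,1,2,4,6}
'c' @ 1: {1,3,4,6}
'c' @ 2: {}  — no active states
rest 'dacb' ignored (set empty)
final: {}; accept 5 not in set

Answer: REJECT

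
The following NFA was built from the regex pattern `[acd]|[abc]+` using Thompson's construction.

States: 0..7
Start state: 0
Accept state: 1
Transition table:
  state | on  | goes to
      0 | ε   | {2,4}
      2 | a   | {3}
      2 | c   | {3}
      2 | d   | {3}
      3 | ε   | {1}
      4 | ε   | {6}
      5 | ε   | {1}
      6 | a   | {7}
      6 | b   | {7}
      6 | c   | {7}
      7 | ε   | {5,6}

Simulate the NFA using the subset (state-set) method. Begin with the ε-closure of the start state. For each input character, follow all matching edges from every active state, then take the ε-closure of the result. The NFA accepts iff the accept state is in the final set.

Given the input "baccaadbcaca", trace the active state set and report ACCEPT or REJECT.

Answer: REJECT

Steps:
initial (ε-close {0}): {0,2,4,6}
'b' @ 1: {1,5,6,7}  [accepting]
'a' @ 2: {1,5,6,7}  [accepting]
'c' @ 3: {1,5,6,7}  [accepting]
'c' @ 4: {1,5,6,7}  [accepting]
'a' @ 5: {1,5,6,7}  [accepting]
'a' @ 6: {1,5,6,7}  [accepting]
'd' @ 7: {}  — dead — no transitions
rest 'bcaca' ignored (set empty)
end set {} — state 1 not in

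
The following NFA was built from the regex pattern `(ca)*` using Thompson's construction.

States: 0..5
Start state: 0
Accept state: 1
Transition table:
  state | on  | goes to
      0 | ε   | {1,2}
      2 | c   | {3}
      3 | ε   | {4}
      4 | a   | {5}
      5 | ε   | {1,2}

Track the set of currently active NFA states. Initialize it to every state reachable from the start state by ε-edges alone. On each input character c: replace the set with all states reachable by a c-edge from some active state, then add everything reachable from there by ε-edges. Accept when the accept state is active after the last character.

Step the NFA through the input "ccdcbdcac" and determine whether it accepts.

Answer: REJECT

Trace:
start: ε-closure({0}) = {0,1,2}
'c' @ 1: {3,4}
'c' @ 2: {}  — dead — no transitions
rest 'dcbdcac' ignored (set empty)
end set {} — state 1 not in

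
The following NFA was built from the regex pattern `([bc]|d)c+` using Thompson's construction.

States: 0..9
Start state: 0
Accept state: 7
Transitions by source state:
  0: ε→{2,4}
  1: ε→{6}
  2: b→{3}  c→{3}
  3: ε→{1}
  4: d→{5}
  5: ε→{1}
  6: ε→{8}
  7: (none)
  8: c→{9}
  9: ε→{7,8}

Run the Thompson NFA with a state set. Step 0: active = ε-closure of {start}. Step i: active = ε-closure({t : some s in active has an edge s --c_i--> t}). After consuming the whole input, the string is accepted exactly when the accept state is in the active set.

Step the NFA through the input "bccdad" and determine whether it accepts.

Answer: REJECT

Trace:
start: ε-closure({0}) = {0,2,4}
'b' @ 1: {1,3,6,8}
'c' @ 2: {7,8,9}  [accepting]
'c' @ 3: {7,8,9}  [accepting]
'd' @ 4: {}  — no active states
rest 'ad' ignored (set empty)
after full input: {}  (accept=7 not in)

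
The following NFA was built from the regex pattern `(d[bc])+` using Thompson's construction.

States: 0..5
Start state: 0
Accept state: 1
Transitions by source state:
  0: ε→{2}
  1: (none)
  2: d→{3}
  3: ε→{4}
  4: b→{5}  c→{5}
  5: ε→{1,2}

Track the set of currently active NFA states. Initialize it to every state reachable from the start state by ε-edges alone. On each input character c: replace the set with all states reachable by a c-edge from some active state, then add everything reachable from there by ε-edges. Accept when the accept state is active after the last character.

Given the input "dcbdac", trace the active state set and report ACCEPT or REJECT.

Answer: REJECT

Trace:
S₀ = ε-closure({0}) = {0,2}
'd' @ 1: {3,4}
'c' @ 2: {1,2,5}  ✓accept
'b' @ 3: {}  — state set empty
rest 'dac' ignored (set empty)
after full input: {}  (accept=1 not in)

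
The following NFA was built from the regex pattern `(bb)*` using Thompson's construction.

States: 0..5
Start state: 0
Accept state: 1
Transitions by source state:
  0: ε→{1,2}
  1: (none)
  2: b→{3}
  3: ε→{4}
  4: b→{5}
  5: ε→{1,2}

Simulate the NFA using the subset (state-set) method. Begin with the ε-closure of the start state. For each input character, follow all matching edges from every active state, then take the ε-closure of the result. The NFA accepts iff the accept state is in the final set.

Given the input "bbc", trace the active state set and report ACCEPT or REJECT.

initial (ε-close {0}): {0,1,2}
'b' @ 1: {3,4}
'b' @ 2: {1,2,5}  ✓accept
'c' @ 3: {}  — dead — no transitions
final: {}; accept 1 not in set

Answer: REJECT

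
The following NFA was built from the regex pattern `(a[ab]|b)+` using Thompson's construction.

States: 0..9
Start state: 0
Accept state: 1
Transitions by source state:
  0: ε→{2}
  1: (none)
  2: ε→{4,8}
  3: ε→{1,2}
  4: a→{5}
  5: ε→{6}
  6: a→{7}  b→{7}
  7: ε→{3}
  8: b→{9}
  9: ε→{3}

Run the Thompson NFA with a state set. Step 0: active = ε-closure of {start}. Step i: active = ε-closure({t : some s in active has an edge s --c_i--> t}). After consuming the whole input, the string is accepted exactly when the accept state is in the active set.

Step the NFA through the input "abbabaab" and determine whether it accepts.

initial (ε-close {0}): {0,2,4,8}
'a' @ 1: {5,6}
'b' @ 2: {1,2,3,4,7,8}  (accept∈set)
'b' @ 3: {1,2,3,4,8,9}  (accept∈set)
'a' @ 4: {5,6}
'b' @ 5: {1,2,3,4,7,8}  (accept∈set)
'a' @ 6: {5,6}
'a' @ 7: {1,2,3,4,7,8}  (accept∈set)
'b' @ 8: {1,2,3,4,8,9}  (accept∈set)
after full input: {1,2,3,4,8,9}  (accept=1 in)

Answer: ACCEPT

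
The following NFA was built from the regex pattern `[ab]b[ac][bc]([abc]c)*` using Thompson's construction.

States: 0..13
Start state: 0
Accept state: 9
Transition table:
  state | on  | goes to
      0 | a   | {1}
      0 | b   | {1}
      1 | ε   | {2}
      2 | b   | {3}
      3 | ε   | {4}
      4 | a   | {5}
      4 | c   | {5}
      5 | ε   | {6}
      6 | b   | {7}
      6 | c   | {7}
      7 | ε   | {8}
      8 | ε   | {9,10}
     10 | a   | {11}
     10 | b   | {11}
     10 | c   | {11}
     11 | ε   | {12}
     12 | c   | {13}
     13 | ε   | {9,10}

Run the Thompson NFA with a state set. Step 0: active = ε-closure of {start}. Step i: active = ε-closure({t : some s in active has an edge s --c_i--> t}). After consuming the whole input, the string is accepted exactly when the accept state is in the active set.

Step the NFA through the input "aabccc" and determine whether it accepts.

start: ε-closure({0}) = {0}
'a' @ 1: {1,2}
'a' @ 2: {}  — state set empty
rest 'bccc' ignored (set empty)
final: {}; accept 9 not in set

Answer: REJECT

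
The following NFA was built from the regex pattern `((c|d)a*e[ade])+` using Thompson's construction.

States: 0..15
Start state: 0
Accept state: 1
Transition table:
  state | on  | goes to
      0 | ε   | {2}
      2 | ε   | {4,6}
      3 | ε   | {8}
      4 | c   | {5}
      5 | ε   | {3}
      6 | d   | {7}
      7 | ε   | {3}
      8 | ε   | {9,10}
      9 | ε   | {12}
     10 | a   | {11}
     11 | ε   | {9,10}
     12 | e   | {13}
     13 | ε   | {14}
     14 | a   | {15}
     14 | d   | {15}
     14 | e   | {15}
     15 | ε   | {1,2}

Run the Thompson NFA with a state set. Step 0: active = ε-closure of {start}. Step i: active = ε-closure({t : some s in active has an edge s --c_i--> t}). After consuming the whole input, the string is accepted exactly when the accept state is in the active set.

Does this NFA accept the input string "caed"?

Answer: ACCEPT

Trace:
start: ε-closure({0}) = {0,2,4,6}
'c' @ 1: {3,5,8,9,10,12}
'a' @ 2: {9,10,11,12}
'e' @ 3: {13,14}
'd' @ 4: {1,2,4,6,15}  (accept∈set)
end set {1,2,4,6,15} — state 1 in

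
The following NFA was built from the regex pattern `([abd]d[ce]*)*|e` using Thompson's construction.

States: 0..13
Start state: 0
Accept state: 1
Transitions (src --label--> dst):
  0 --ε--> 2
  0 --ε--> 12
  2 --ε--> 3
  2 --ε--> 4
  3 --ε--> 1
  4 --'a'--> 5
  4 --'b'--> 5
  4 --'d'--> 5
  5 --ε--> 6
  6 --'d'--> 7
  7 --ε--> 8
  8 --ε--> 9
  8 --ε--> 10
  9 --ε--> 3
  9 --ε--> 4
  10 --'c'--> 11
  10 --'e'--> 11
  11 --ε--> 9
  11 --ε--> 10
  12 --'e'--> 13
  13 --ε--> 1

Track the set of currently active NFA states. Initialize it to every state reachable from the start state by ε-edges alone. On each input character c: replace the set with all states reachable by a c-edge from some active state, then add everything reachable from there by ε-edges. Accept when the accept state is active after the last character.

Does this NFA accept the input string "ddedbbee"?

start: ε-closure({0}) = {0,1,2,3,4,12}
'd' @ 1: {5,6}
'd' @ 2: {1,3,4,7,8,9,10}  ✓accept
'e' @ 3: {1,3,4,9,10,11}  ✓accept
'd' @ 4: {5,6}
'b' @ 5: {}  — state set empty
rest 'bee' ignored (set empty)
after full input: {}  (accept=1 not in)

Answer: REJECT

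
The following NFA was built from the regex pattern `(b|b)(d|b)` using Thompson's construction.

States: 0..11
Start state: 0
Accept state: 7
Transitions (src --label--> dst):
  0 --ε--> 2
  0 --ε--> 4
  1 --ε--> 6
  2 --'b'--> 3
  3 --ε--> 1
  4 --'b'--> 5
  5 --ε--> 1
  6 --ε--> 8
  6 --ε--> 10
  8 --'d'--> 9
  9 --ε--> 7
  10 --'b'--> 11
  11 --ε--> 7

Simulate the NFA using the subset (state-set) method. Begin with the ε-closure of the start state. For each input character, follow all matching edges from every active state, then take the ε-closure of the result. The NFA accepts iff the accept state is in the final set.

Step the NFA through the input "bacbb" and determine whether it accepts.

Answer: REJECT

Trace:
start: ε-closure({0}) = {0,2,4}
'b' @ 1: {1,3,5,6,8,10}
'a' @ 2: {}  — no active states
rest 'cbb' ignored (set empty)
end set {} — state 7 not in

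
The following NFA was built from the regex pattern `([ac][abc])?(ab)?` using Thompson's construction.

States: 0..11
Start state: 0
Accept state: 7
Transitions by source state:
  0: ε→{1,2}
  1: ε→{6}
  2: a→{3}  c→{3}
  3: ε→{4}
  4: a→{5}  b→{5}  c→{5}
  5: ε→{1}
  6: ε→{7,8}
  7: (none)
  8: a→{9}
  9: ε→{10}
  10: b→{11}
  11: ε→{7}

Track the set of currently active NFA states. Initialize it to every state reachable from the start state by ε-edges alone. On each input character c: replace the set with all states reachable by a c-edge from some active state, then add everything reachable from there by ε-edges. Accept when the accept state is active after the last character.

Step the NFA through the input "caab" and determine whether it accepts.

S₀ = ε-closure({0}) = {0,1,2,6,7,8}
'c' @ 1: {3,4}
'a' @ 2: {1,5,6,7,8}  ✓accept
'a' @ 3: {9,10}
'b' @ 4: {7,11}  ✓accept
end set {7,11} — state 7 in

Answer: ACCEPT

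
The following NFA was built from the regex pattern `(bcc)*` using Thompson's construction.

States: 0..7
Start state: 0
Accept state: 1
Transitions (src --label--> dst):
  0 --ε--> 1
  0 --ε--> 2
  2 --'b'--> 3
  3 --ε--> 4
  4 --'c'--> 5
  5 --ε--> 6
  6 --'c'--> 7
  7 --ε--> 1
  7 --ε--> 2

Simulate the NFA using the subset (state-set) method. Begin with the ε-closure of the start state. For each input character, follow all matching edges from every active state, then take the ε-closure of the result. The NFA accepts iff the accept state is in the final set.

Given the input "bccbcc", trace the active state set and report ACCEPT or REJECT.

Answer: ACCEPT

Trace:
initial (ε-close {0}): {0,1,2}
'b' @ 1: {3,4}
'c' @ 2: {5,6}
'c' @ 3: {1,2,7}  (accept∈set)
'b' @ 4: {3,4}
'c' @ 5: {5,6}
'c' @ 6: {1,2,7}  (accept∈set)
after full input: {1,2,7}  (accept=1 in)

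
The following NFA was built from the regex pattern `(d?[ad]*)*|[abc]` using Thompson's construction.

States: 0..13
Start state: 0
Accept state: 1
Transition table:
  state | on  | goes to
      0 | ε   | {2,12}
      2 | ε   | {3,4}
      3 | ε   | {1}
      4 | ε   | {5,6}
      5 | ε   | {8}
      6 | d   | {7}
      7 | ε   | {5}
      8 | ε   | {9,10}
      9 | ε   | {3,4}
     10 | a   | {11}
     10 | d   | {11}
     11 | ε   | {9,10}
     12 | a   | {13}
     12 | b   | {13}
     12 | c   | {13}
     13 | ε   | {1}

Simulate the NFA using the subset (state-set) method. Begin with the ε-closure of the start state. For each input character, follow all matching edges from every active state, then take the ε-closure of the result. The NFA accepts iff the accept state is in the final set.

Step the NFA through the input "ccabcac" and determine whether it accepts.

initial (ε-close {0}): {0,1,2,3,4,5,6,8,9,10,12}
'c' @ 1: {1,13}  (accept∈set)
'c' @ 2: {}  — no active states
rest 'abcac' ignored (set empty)
final: {}; accept 1 not in set

Answer: REJECT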